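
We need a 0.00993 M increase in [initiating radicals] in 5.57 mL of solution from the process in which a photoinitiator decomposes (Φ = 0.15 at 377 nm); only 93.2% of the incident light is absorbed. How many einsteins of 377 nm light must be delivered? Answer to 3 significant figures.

3.96e-4 einstein

Product: (0.00993 M)(0.00557 L) = 5.531e-5 mol.
Photons that must be absorbed: 5.531e-5 / 0.15 = 3.687e-4 mol.
Incident photons needed: 3.687e-4 / 0.932 = 3.956e-4 mol.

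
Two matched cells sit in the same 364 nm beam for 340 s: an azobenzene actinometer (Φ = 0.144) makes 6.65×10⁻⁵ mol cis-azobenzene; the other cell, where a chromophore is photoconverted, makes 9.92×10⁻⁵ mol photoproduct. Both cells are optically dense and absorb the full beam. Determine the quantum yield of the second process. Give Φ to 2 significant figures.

Φ = 0.21

Photons absorbed by the actinometer: 6.65×10⁻⁵ / 0.144 = 4.618×10⁻⁴ mol.
Φ(unknown) = 9.92×10⁻⁵ / 4.618×10⁻⁴ = 0.21.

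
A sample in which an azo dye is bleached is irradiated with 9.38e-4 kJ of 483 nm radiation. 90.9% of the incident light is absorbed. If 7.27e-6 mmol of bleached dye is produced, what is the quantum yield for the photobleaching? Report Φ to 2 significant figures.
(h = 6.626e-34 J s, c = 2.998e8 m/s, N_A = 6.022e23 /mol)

Product: 7.27e-6 mmol = 7.27e-9 mol.
Photon energy at 483 nm: hc/λ = (6.626e-34)(2.998e8)/(483e-9) = 4.113e-19 J.
Incident energy: 9.38e-4 kJ = 0.938 J.
Photons incident: 0.938 / 4.113e-19 = 2.281e18, i.e. 2.281e18/6.022e23 = 3.788e-6 mol.
Photons absorbed: 0.909 × 3.788e-6 = 3.443e-6 mol.
Φ = 7.27e-9 mol / 3.443e-6 mol photons = 0.0021.

Φ = 0.0021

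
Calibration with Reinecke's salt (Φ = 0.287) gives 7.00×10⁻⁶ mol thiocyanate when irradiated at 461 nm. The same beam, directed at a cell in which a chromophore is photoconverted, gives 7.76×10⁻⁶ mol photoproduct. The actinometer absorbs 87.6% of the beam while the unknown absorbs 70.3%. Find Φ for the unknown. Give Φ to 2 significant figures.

Photons absorbed by the actinometer: 7.00×10⁻⁶ / 0.287 = 2.439×10⁻⁵ mol.
Incident flux: 2.439×10⁻⁵ / 0.876 = 2.784×10⁻⁵ einstein.
Absorbed by unknown: 0.703 × 2.784×10⁻⁵ = 1.957×10⁻⁵ mol.
Φ(unknown) = 7.76×10⁻⁶ / 1.957×10⁻⁵ = 0.40.

Φ = 0.40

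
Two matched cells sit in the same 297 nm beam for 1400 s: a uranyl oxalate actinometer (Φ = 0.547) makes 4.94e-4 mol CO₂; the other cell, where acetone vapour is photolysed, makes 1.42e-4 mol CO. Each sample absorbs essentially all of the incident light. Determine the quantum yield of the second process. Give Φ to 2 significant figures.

Φ = 0.16

Photons absorbed by the actinometer: 4.94e-4 / 0.547 = 9.031e-4 mol.
Φ(unknown) = 1.42e-4 / 9.031e-4 = 0.16.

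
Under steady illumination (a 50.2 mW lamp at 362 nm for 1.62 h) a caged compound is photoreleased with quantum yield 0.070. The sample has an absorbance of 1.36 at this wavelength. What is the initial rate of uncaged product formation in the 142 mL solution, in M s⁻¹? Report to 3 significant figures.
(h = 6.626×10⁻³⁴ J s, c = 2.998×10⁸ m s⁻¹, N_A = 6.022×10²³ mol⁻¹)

7.16×10⁻⁸ M s⁻¹

Photon energy at 362 nm: hc/λ = (6.626×10⁻³⁴)(2.998×10⁸)/(362×10⁻⁹) = 5.487×10⁻¹⁹ J.
Energy delivered: (50.2 mW)(5832 s) = 292.8 J.
Photons incident: 292.8 / 5.487×10⁻¹⁹ = 5.336×10²⁰, i.e. 5.336×10²⁰/6.022×10²³ = 8.861×10⁻⁴ mol.
Fraction absorbed: 1 − 10^(−1.36) = 0.9563.
Photons absorbed: 0.9563 × 8.861×10⁻⁴ = 8.474×10⁻⁴ mol.
Product formed: 0.070 × 8.474×10⁻⁴ = 5.932×10⁻⁵ mol.
Rate: 5.932×10⁻⁵ mol / (5832 s × 0.142 L) = 7.16×10⁻⁸ M s⁻¹.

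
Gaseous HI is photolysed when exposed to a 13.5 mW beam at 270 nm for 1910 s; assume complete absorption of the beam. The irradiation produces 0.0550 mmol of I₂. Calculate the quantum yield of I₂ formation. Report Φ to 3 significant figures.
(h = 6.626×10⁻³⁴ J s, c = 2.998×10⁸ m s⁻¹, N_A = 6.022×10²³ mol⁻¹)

Product: 0.0550 mmol = 5.50×10⁻⁵ mol.
Photon energy at 270 nm: hc/λ = (6.626×10⁻³⁴)(2.998×10⁸)/(270×10⁻⁹) = 7.357×10⁻¹⁹ J.
Energy delivered: (13.5 mW)(1910 s) = 25.79 J.
Photons incident: 25.79 / 7.357×10⁻¹⁹ = 3.506×10¹⁹, i.e. 3.506×10¹⁹/6.022×10²³ = 5.822×10⁻⁵ mol.
Φ = 5.50×10⁻⁵ mol / 5.822×10⁻⁵ mol photons = 0.945.

Φ = 0.945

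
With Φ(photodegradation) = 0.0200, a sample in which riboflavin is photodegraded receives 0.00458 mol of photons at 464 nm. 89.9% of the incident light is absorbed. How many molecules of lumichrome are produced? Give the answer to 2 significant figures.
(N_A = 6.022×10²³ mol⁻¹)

5.0×10¹⁹ molecules

Photons absorbed: 0.899 × 0.00458 = 0.004117 mol.
Product: Φ × n_abs = 0.0200 × 0.004117 = 8.234×10⁻⁵ mol.
As a count: 8.234×10⁻⁵ × 6.022×10²³ = 5.0×10¹⁹.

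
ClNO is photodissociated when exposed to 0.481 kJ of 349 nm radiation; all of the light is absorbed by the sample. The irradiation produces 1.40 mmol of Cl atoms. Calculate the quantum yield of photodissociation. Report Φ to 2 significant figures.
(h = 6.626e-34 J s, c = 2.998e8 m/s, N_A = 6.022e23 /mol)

Φ = 1.0

Product: 1.40 mmol = 0.00140 mol.
Photon energy at 349 nm: hc/λ = (6.626e-34)(2.998e8)/(349e-9) = 5.692e-19 J.
Incident energy: 0.481 kJ = 481 J.
Photons incident: 481 / 5.692e-19 = 8.450e20, i.e. 8.450e20/6.022e23 = 0.001403 mol.
Φ = 0.00140 mol / 0.001403 mol photons = 1.0.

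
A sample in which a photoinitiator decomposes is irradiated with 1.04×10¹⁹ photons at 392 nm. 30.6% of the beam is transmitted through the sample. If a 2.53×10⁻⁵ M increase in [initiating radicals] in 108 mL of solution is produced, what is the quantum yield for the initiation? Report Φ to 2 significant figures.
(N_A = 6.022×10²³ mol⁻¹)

Product: (2.53×10⁻⁵ M)(0.108 L) = 2.732×10⁻⁶ mol.
Moles of photons: 1.04×10¹⁹ / 6.022×10²³ = 1.727×10⁻⁵ mol.
Fraction absorbed: 1 − 30.6/100 = 0.6940.
Photons absorbed: 0.6940 × 1.727×10⁻⁵ = 1.199×10⁻⁵ mol.
Φ = 2.732×10⁻⁶ mol / 1.199×10⁻⁵ mol photons = 0.23.

Φ = 0.23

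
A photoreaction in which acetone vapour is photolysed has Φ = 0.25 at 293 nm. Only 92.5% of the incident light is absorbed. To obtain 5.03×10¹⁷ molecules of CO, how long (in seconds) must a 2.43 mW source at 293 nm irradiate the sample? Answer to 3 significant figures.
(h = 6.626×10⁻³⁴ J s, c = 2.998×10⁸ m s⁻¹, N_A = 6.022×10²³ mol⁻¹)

Product: 5.03×10¹⁷ / 6.022×10²³ = 8.353×10⁻⁷ mol.
Photons that must be absorbed: 8.353×10⁻⁷ / 0.25 = 3.341×10⁻⁶ mol.
Incident photons needed: 3.341×10⁻⁶ / 0.925 = 3.612×10⁻⁶ mol.
Photon energy: hc/λ = 6.780×10⁻¹⁹ J; per mole, 4.083×10⁵ J mol⁻¹.
Energy required: 3.612×10⁻⁶ × 4.083×10⁵ = 1.475 J.
Time: 1.475 J / 0.00243 W = 607 s.

t ≈ 607 s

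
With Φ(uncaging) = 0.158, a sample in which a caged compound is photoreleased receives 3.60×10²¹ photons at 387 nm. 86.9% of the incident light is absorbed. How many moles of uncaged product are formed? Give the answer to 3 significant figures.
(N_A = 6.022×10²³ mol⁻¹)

Moles of photons: 3.60×10²¹ / 6.022×10²³ = 0.005978 mol.
Photons absorbed: 0.869 × 0.005978 = 0.005195 mol.
Product: Φ × n_abs = 0.158 × 0.005195 = 8.208×10⁻⁴ mol.

8.21×10⁻⁴ mol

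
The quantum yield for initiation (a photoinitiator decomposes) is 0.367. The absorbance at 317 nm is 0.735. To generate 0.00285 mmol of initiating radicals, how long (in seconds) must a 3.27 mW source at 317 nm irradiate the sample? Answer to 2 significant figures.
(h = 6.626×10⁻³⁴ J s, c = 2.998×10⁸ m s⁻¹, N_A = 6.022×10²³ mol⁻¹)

Product: 0.00285 mmol = 2.85×10⁻⁶ mol.
Photons that must be absorbed: 2.85×10⁻⁶ / 0.367 = 7.766×10⁻⁶ mol.
Fraction absorbed: 1 − 10^(−0.735) = 0.8159.
Incident photons needed: 7.766×10⁻⁶ / 0.8159 = 9.518×10⁻⁶ mol.
Photon energy: hc/λ = 6.266×10⁻¹⁹ J; per mole, 3.773×10⁵ J mol⁻¹.
Energy required: 9.518×10⁻⁶ × 3.773×10⁵ = 3.591 J.
Time: 3.591 J / 0.00327 W = 1100 s.

t ≈ 1100 s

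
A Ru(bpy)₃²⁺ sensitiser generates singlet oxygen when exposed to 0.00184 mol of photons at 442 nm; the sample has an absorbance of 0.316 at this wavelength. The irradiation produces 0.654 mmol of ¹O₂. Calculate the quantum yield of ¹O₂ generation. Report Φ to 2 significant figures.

Φ = 0.69

Product: 0.654 mmol = 6.54e-4 mol.
Fraction absorbed: 1 − 10^(−0.316) = 0.5169.
Photons absorbed: 0.5169 × 0.00184 = 9.511e-4 mol.
Φ = 6.54e-4 mol / 9.511e-4 mol photons = 0.69.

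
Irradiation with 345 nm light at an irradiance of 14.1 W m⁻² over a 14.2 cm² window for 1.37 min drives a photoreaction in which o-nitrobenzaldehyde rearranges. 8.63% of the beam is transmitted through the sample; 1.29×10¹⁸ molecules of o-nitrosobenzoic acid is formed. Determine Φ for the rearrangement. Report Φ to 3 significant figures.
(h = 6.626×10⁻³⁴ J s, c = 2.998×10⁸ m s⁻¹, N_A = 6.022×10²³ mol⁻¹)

Φ = 0.494

Product: 1.29×10¹⁸ / 6.022×10²³ = 2.142×10⁻⁶ mol.
Photon energy at 345 nm: hc/λ = (6.626×10⁻³⁴)(2.998×10⁸)/(345×10⁻⁹) = 5.758×10⁻¹⁹ J.
Energy delivered: (14.1 W m⁻²)(14.2×10⁻⁴ m²)(82.2 s) = 1.646 J.
Photons incident: 1.646 / 5.758×10⁻¹⁹ = 2.859×10¹⁸, i.e. 2.859×10¹⁸/6.022×10²³ = 4.748×10⁻⁶ mol.
Fraction absorbed: 1 − 8.63/100 = 0.9137.
Photons absorbed: 0.9137 × 4.748×10⁻⁶ = 4.338×10⁻⁶ mol.
Φ = 2.142×10⁻⁶ mol / 4.338×10⁻⁶ mol photons = 0.494.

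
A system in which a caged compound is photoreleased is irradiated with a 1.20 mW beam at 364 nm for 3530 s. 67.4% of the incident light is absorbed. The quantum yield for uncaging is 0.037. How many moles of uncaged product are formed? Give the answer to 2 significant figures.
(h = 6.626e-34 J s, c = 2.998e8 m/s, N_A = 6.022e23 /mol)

3.2e-7 mol

Photon energy at 364 nm: hc/λ = (6.626e-34)(2.998e8)/(364e-9) = 5.457e-19 J.
Energy delivered: (1.20 mW)(3530 s) = 4.236 J.
Photons incident: 4.236 / 5.457e-19 = 7.763e18, i.e. 7.763e18/6.022e23 = 1.289e-5 mol.
Photons absorbed: 0.674 × 1.289e-5 = 8.688e-6 mol.
Product: Φ × n_abs = 0.037 × 8.688e-6 = 3.215e-7 mol.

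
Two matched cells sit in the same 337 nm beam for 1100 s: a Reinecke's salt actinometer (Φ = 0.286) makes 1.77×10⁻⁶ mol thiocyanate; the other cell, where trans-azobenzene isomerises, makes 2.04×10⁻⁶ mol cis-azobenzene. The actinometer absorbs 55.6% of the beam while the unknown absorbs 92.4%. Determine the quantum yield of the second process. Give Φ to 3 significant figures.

Φ = 0.198

Photons absorbed by the actinometer: 1.77×10⁻⁶ / 0.286 = 6.189×10⁻⁶ mol.
Incident flux: 6.189×10⁻⁶ / 0.556 = 1.113×10⁻⁵ einstein.
Absorbed by unknown: 0.924 × 1.113×10⁻⁵ = 1.028×10⁻⁵ mol.
Φ(unknown) = 2.04×10⁻⁶ / 1.028×10⁻⁵ = 0.198.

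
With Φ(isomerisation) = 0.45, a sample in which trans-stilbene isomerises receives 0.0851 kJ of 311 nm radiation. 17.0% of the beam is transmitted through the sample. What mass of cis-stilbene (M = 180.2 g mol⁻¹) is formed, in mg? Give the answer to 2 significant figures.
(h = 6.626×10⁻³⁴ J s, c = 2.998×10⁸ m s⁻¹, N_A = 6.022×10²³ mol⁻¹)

Photon energy at 311 nm: hc/λ = (6.626×10⁻³⁴)(2.998×10⁸)/(311×10⁻⁹) = 6.387×10⁻¹⁹ J.
Incident energy: 0.0851 kJ = 85.1 J.
Photons incident: 85.1 / 6.387×10⁻¹⁹ = 1.332×10²⁰, i.e. 1.332×10²⁰/6.022×10²³ = 2.212×10⁻⁴ mol.
Fraction absorbed: 1 − 17.0/100 = 0.8300.
Photons absorbed: 0.8300 × 2.212×10⁻⁴ = 1.836×10⁻⁴ mol.
Product: Φ × n_abs = 0.45 × 1.836×10⁻⁴ = 8.262×10⁻⁵ mol.
Mass: 8.262×10⁻⁵ × 180.2 = 0.01489 g = 15 mg.

15 mg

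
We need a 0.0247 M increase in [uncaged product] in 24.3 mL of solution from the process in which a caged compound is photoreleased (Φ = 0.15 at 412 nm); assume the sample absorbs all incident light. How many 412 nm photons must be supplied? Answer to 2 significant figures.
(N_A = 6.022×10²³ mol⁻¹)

2.4×10²¹ photons

Product: (0.0247 M)(0.0243 L) = 6.002×10⁻⁴ mol.
Photons that must be absorbed: 6.002×10⁻⁴ / 0.15 = 0.004001 mol.
Photon count: 0.004001 × 6.022×10²³ = 2.4×10²¹.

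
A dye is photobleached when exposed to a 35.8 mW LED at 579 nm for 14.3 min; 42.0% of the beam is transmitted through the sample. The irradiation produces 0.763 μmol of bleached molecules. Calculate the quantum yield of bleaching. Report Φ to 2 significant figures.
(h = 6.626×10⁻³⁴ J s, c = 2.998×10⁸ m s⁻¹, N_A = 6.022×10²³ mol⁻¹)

Φ = 0.0088

Product: 0.763 μmol = 7.63×10⁻⁷ mol.
Photon energy at 579 nm: hc/λ = (6.626×10⁻³⁴)(2.998×10⁸)/(579×10⁻⁹) = 3.431×10⁻¹⁹ J.
Energy delivered: (35.8 mW)(858 s) = 30.72 J.
Photons incident: 30.72 / 3.431×10⁻¹⁹ = 8.954×10¹⁹, i.e. 8.954×10¹⁹/6.022×10²³ = 1.487×10⁻⁴ mol.
Fraction absorbed: 1 − 42.0/100 = 0.5800.
Photons absorbed: 0.5800 × 1.487×10⁻⁴ = 8.625×10⁻⁵ mol.
Φ = 7.63×10⁻⁷ mol / 8.625×10⁻⁵ mol photons = 0.0088.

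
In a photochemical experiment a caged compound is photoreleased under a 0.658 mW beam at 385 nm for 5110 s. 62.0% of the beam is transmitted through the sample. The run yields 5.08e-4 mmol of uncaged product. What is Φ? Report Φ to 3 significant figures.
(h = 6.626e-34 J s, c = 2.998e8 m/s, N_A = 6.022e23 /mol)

Product: 5.08e-4 mmol = 5.08e-7 mol.
Photon energy at 385 nm: hc/λ = (6.626e-34)(2.998e8)/(385e-9) = 5.160e-19 J.
Energy delivered: (0.658 mW)(5110 s) = 3.362 J.
Photons incident: 3.362 / 5.160e-19 = 6.516e18, i.e. 6.516e18/6.022e23 = 1.082e-5 mol.
Fraction absorbed: 1 − 62.0/100 = 0.3800.
Photons absorbed: 0.3800 × 1.082e-5 = 4.112e-6 mol.
Φ = 5.08e-7 mol / 4.112e-6 mol photons = 0.124.

Φ = 0.124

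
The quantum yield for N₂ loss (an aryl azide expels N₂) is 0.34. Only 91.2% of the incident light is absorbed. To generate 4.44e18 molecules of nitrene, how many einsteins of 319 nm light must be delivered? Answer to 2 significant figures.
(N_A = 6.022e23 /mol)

2.4e-5 einstein

Product: 4.44e18 / 6.022e23 = 7.373e-6 mol.
Photons that must be absorbed: 7.373e-6 / 0.34 = 2.169e-5 mol.
Incident photons needed: 2.169e-5 / 0.912 = 2.378e-5 mol.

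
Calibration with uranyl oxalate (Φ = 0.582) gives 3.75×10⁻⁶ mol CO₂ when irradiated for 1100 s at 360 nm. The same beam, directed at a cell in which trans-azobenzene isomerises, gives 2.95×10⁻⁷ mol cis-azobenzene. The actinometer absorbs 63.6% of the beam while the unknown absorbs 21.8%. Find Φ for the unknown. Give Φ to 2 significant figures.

Photons absorbed by the actinometer: 3.75×10⁻⁶ / 0.582 = 6.443×10⁻⁶ mol.
Incident flux: 6.443×10⁻⁶ / 0.636 = 1.013×10⁻⁵ einstein.
Absorbed by unknown: 0.218 × 1.013×10⁻⁵ = 2.208×10⁻⁶ mol.
Φ(unknown) = 2.95×10⁻⁷ / 2.208×10⁻⁶ = 0.13.

Φ = 0.13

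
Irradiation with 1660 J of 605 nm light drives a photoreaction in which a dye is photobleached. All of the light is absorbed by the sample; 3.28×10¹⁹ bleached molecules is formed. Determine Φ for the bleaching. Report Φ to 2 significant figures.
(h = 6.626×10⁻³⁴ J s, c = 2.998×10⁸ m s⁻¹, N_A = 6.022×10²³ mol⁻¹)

Φ = 0.0065

Product: 3.28×10¹⁹ / 6.022×10²³ = 5.447×10⁻⁵ mol.
Photon energy at 605 nm: hc/λ = (6.626×10⁻³⁴)(2.998×10⁸)/(605×10⁻⁹) = 3.283×10⁻¹⁹ J.
Photons incident: 1660 / 3.283×10⁻¹⁹ = 5.056×10²¹, i.e. 5.056×10²¹/6.022×10²³ = 0.008396 mol.
Φ = 5.447×10⁻⁵ mol / 0.008396 mol photons = 0.0065.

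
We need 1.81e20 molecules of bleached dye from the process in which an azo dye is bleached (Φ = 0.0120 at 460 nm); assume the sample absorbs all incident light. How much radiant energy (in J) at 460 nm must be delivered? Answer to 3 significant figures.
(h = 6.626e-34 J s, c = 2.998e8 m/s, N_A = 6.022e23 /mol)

Product: 1.81e20 / 6.022e23 = 3.006e-4 mol.
Photons that must be absorbed: 3.006e-4 / 0.0120 = 0.02505 mol.
Photon energy: hc/λ = 4.318e-19 J; per mole, 2.600e5 J mol⁻¹.
Energy required: 0.02505 × 2.600e5 = 6510 J.

6510 J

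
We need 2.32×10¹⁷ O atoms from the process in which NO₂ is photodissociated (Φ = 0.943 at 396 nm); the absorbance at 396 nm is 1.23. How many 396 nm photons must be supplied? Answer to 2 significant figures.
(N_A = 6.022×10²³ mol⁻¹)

2.6×10¹⁷ photons

Product: 2.32×10¹⁷ / 6.022×10²³ = 3.853×10⁻⁷ mol.
Photons that must be absorbed: 3.853×10⁻⁷ / 0.943 = 4.086×10⁻⁷ mol.
Fraction absorbed: 1 − 10^(−1.23) = 0.9411.
Incident photons needed: 4.086×10⁻⁷ / 0.9411 = 4.342×10⁻⁷ mol.
Photon count: 4.342×10⁻⁷ × 6.022×10²³ = 2.6×10¹⁷.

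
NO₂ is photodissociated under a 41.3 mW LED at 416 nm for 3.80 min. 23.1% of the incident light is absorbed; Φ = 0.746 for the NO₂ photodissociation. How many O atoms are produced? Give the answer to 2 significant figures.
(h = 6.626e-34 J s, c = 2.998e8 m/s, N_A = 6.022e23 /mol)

Photon energy at 416 nm: hc/λ = (6.626e-34)(2.998e8)/(416e-9) = 4.775e-19 J.
Energy delivered: (41.3 mW)(228 s) = 9.416 J.
Photons incident: 9.416 / 4.775e-19 = 1.972e19, i.e. 1.972e19/6.022e23 = 3.275e-5 mol.
Photons absorbed: 0.231 × 3.275e-5 = 7.565e-6 mol.
Product: Φ × n_abs = 0.746 × 7.565e-6 = 5.643e-6 mol.
As a count: 5.643e-6 × 6.022e23 = 3.4e18.

3.4e18 atoms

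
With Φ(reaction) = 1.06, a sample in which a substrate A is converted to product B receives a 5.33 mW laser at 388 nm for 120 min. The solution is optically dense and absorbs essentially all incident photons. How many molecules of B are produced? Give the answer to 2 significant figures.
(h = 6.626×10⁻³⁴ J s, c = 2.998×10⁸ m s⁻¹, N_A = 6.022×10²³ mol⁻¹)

7.9×10¹⁹ molecules

Photon energy at 388 nm: hc/λ = (6.626×10⁻³⁴)(2.998×10⁸)/(388×10⁻⁹) = 5.120×10⁻¹⁹ J.
Energy delivered: (5.33 mW)(7200 s) = 38.38 J.
Photons incident: 38.38 / 5.120×10⁻¹⁹ = 7.496×10¹⁹, i.e. 7.496×10¹⁹/6.022×10²³ = 1.245×10⁻⁴ mol.
Product: Φ × n_abs = 1.06 × 1.245×10⁻⁴ = 1.320×10⁻⁴ mol.
As a count: 1.320×10⁻⁴ × 6.022×10²³ = 7.9×10¹⁹.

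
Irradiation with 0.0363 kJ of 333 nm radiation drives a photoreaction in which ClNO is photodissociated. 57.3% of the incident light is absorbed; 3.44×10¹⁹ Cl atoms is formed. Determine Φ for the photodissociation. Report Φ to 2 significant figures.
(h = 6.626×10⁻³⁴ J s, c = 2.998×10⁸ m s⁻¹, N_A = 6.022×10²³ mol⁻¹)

Product: 3.44×10¹⁹ / 6.022×10²³ = 5.712×10⁻⁵ mol.
Photon energy at 333 nm: hc/λ = (6.626×10⁻³⁴)(2.998×10⁸)/(333×10⁻⁹) = 5.965×10⁻¹⁹ J.
Incident energy: 0.0363 kJ = 36.3 J.
Photons incident: 36.3 / 5.965×10⁻¹⁹ = 6.085×10¹⁹, i.e. 6.085×10¹⁹/6.022×10²³ = 1.010×10⁻⁴ mol.
Photons absorbed: 0.573 × 1.010×10⁻⁴ = 5.787×10⁻⁵ mol.
Φ = 5.712×10⁻⁵ mol / 5.787×10⁻⁵ mol photons = 0.99.

Φ = 0.99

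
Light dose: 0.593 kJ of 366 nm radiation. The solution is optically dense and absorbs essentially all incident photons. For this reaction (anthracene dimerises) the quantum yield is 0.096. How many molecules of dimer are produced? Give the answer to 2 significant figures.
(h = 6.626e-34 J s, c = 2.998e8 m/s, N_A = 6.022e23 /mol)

Photon energy at 366 nm: hc/λ = (6.626e-34)(2.998e8)/(366e-9) = 5.428e-19 J.
Incident energy: 0.593 kJ = 593 J.
Photons incident: 593 / 5.428e-19 = 1.092e21, i.e. 1.092e21/6.022e23 = 0.001813 mol.
Product: Φ × n_abs = 0.096 × 0.001813 = 1.740e-4 mol.
As a count: 1.740e-4 × 6.022e23 = 1.0e20.

1.0e20 molecules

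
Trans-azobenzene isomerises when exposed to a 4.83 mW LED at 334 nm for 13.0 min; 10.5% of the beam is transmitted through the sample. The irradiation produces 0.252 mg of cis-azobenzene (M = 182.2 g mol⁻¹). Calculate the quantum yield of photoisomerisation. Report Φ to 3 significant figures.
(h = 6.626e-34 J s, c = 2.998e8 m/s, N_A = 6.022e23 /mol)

Product: 0.252 mg / 182.2 g mol⁻¹ = 1.383e-6 mol.
Photon energy at 334 nm: hc/λ = (6.626e-34)(2.998e8)/(334e-9) = 5.948e-19 J.
Energy delivered: (4.83 mW)(780 s) = 3.767 J.
Photons incident: 3.767 / 5.948e-19 = 6.333e18, i.e. 6.333e18/6.022e23 = 1.052e-5 mol.
Fraction absorbed: 1 − 10.5/100 = 0.8950.
Photons absorbed: 0.8950 × 1.052e-5 = 9.415e-6 mol.
Φ = 1.383e-6 mol / 9.415e-6 mol photons = 0.147.

Φ = 0.147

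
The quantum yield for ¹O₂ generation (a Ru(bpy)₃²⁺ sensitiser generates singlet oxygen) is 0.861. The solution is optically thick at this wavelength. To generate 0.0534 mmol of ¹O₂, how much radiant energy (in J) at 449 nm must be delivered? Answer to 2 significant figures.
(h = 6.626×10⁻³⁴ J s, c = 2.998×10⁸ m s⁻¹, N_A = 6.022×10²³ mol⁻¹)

17 J

Product: 0.0534 mmol = 5.34×10⁻⁵ mol.
Photons that must be absorbed: 5.34×10⁻⁵ / 0.861 = 6.202×10⁻⁵ mol.
Photon energy: hc/λ = 4.424×10⁻¹⁹ J; per mole, 2.664×10⁵ J mol⁻¹.
Energy required: 6.202×10⁻⁵ × 2.664×10⁵ = 17 J.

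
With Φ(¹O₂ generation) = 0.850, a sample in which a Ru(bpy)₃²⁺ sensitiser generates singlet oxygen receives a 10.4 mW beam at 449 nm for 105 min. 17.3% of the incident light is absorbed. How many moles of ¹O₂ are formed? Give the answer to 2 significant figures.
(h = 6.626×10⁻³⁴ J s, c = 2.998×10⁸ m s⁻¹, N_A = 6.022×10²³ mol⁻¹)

Photon energy at 449 nm: hc/λ = (6.626×10⁻³⁴)(2.998×10⁸)/(449×10⁻⁹) = 4.424×10⁻¹⁹ J.
Energy delivered: (10.4 mW)(6300 s) = 65.52 J.
Photons incident: 65.52 / 4.424×10⁻¹⁹ = 1.481×10²⁰, i.e. 1.481×10²⁰/6.022×10²³ = 2.459×10⁻⁴ mol.
Photons absorbed: 0.173 × 2.459×10⁻⁴ = 4.254×10⁻⁵ mol.
Product: Φ × n_abs = 0.850 × 4.254×10⁻⁵ = 3.616×10⁻⁵ mol.

3.6×10⁻⁵ mol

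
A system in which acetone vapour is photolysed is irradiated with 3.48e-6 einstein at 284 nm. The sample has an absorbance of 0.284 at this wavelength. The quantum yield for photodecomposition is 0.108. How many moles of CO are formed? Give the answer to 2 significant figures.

Fraction absorbed: 1 − 10^(−0.284) = 0.4800.
Photons absorbed: 0.4800 × 3.48e-6 = 1.670e-6 mol.
Product: Φ × n_abs = 0.108 × 1.670e-6 = 1.804e-7 mol.

1.8e-7 mol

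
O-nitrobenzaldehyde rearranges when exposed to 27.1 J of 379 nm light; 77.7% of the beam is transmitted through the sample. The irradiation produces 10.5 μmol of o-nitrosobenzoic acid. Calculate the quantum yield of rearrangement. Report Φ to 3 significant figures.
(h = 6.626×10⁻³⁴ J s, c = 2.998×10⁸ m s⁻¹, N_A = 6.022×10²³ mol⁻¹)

Product: 10.5 μmol = 1.05×10⁻⁵ mol.
Photon energy at 379 nm: hc/λ = (6.626×10⁻³⁴)(2.998×10⁸)/(379×10⁻⁹) = 5.241×10⁻¹⁹ J.
Photons incident: 27.1 / 5.241×10⁻¹⁹ = 5.171×10¹⁹, i.e. 5.171×10¹⁹/6.022×10²³ = 8.587×10⁻⁵ mol.
Fraction absorbed: 1 − 77.7/100 = 0.2230.
Photons absorbed: 0.2230 × 8.587×10⁻⁵ = 1.915×10⁻⁵ mol.
Φ = 1.05×10⁻⁵ mol / 1.915×10⁻⁵ mol photons = 0.548.

Φ = 0.548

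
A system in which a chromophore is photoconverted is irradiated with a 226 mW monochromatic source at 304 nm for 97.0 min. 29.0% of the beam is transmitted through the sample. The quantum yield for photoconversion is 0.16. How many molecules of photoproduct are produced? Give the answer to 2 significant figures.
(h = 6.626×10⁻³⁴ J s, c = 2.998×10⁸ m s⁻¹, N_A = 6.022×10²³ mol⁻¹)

2.3×10²⁰ molecules

Photon energy at 304 nm: hc/λ = (6.626×10⁻³⁴)(2.998×10⁸)/(304×10⁻⁹) = 6.534×10⁻¹⁹ J.
Energy delivered: (226 mW)(5820 s) = 1315 J.
Photons incident: 1315 / 6.534×10⁻¹⁹ = 2.013×10²¹, i.e. 2.013×10²¹/6.022×10²³ = 0.003343 mol.
Fraction absorbed: 1 − 29.0/100 = 0.7100.
Photons absorbed: 0.7100 × 0.003343 = 0.002374 mol.
Product: Φ × n_abs = 0.16 × 0.002374 = 3.798×10⁻⁴ mol.
As a count: 3.798×10⁻⁴ × 6.022×10²³ = 2.3×10²⁰.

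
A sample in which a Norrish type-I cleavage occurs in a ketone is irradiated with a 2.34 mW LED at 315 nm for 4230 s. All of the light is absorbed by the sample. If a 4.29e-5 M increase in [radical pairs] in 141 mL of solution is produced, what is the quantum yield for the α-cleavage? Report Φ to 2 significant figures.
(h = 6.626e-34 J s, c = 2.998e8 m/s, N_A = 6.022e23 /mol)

Product: (4.29e-5 M)(0.141 L) = 6.049e-6 mol.
Photon energy at 315 nm: hc/λ = (6.626e-34)(2.998e8)/(315e-9) = 6.306e-19 J.
Energy delivered: (2.34 mW)(4230 s) = 9.898 J.
Photons incident: 9.898 / 6.306e-19 = 1.570e19, i.e. 1.570e19/6.022e23 = 2.607e-5 mol.
Φ = 6.049e-6 mol / 2.607e-5 mol photons = 0.23.

Φ = 0.23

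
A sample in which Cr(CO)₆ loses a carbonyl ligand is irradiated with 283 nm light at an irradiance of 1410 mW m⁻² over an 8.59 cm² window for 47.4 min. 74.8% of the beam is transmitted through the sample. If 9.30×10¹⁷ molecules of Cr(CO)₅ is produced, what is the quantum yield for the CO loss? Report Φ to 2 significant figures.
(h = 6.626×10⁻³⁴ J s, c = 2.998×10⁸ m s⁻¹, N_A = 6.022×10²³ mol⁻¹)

Φ = 0.75

Product: 9.30×10¹⁷ / 6.022×10²³ = 1.544×10⁻⁶ mol.
Photon energy at 283 nm: hc/λ = (6.626×10⁻³⁴)(2.998×10⁸)/(283×10⁻⁹) = 7.019×10⁻¹⁹ J.
Energy delivered: (1410 mW m⁻²)(8.59×10⁻⁴ m²)(2844 s) = 3.445 J.
Photons incident: 3.445 / 7.019×10⁻¹⁹ = 4.908×10¹⁸, i.e. 4.908×10¹⁸/6.022×10²³ = 8.150×10⁻⁶ mol.
Fraction absorbed: 1 − 74.8/100 = 0.2520.
Photons absorbed: 0.2520 × 8.150×10⁻⁶ = 2.054×10⁻⁶ mol.
Φ = 1.544×10⁻⁶ mol / 2.054×10⁻⁶ mol photons = 0.75.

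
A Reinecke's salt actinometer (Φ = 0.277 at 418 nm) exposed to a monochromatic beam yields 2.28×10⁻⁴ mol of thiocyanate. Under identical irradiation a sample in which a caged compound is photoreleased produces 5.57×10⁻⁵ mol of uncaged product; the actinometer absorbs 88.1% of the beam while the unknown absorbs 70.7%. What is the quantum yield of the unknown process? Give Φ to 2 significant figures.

Photons absorbed by the actinometer: 2.28×10⁻⁴ / 0.277 = 8.231×10⁻⁴ mol.
Incident flux: 8.231×10⁻⁴ / 0.881 = 9.343×10⁻⁴ einstein.
Absorbed by unknown: 0.707 × 9.343×10⁻⁴ = 6.606×10⁻⁴ mol.
Φ(unknown) = 5.57×10⁻⁵ / 6.606×10⁻⁴ = 0.084.

Φ = 0.084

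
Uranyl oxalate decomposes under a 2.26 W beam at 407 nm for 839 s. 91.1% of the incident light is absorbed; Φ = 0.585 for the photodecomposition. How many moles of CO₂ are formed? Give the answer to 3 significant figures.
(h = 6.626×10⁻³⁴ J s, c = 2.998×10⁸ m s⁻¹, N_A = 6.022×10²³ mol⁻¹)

Photon energy at 407 nm: hc/λ = (6.626×10⁻³⁴)(2.998×10⁸)/(407×10⁻⁹) = 4.881×10⁻¹⁹ J.
Energy delivered: (2.26 W)(839 s) = 1896 J.
Photons incident: 1896 / 4.881×10⁻¹⁹ = 3.884×10²¹, i.e. 3.884×10²¹/6.022×10²³ = 0.006450 mol.
Photons absorbed: 0.911 × 0.006450 = 0.005876 mol.
Product: Φ × n_abs = 0.585 × 0.005876 = 0.003437 mol.

0.00344 mol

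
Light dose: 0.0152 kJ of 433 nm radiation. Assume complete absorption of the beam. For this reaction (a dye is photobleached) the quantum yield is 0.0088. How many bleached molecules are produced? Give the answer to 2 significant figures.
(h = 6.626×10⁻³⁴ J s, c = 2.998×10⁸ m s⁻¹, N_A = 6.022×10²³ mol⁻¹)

Photon energy at 433 nm: hc/λ = (6.626×10⁻³⁴)(2.998×10⁸)/(433×10⁻⁹) = 4.588×10⁻¹⁹ J.
Incident energy: 0.0152 kJ = 15.2 J.
Photons incident: 15.2 / 4.588×10⁻¹⁹ = 3.313×10¹⁹, i.e. 3.313×10¹⁹/6.022×10²³ = 5.501×10⁻⁵ mol.
Product: Φ × n_abs = 0.0088 × 5.501×10⁻⁵ = 4.841×10⁻⁷ mol.
As a count: 4.841×10⁻⁷ × 6.022×10²³ = 2.9×10¹⁷.

2.9×10¹⁷ bleached molecules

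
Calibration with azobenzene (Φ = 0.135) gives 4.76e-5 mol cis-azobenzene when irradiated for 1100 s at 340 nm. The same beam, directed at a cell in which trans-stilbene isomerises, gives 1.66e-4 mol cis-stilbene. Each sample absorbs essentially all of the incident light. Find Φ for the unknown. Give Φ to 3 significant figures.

Φ = 0.471

Photons absorbed by the actinometer: 4.76e-5 / 0.135 = 3.526e-4 mol.
Φ(unknown) = 1.66e-4 / 3.526e-4 = 0.471.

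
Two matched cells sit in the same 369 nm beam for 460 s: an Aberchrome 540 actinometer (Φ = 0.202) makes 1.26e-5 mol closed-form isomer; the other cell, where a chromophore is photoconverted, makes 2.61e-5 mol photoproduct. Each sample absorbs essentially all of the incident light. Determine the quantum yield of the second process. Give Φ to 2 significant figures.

Photons absorbed by the actinometer: 1.26e-5 / 0.202 = 6.238e-5 mol.
Φ(unknown) = 2.61e-5 / 6.238e-5 = 0.42.

Φ = 0.42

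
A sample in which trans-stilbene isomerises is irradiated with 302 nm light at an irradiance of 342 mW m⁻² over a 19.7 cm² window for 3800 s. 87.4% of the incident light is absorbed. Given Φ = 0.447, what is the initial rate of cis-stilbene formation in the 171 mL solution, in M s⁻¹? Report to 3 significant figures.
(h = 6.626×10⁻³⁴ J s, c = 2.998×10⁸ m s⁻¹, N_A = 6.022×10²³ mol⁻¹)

Photon energy at 302 nm: hc/λ = (6.626×10⁻³⁴)(2.998×10⁸)/(302×10⁻⁹) = 6.578×10⁻¹⁹ J.
Energy delivered: (342 mW m⁻²)(19.7×10⁻⁴ m²)(3800 s) = 2.560 J.
Photons incident: 2.560 / 6.578×10⁻¹⁹ = 3.892×10¹⁸, i.e. 3.892×10¹⁸/6.022×10²³ = 6.463×10⁻⁶ mol.
Photons absorbed: 0.874 × 6.463×10⁻⁶ = 5.649×10⁻⁶ mol.
Product formed: 0.447 × 5.649×10⁻⁶ = 2.525×10⁻⁶ mol.
Rate: 2.525×10⁻⁶ mol / (3800 s × 0.171 L) = 3.89×10⁻⁹ M s⁻¹.

3.89×10⁻⁹ M s⁻¹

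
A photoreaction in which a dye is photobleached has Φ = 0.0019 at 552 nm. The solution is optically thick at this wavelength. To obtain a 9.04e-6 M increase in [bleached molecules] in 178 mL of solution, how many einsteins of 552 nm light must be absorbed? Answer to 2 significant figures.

Product: (9.04e-6 M)(0.178 L) = 1.609e-6 mol.
Photons that must be absorbed: 1.609e-6 / 0.0019 = 8.468e-4 mol.

8.5e-4 einstein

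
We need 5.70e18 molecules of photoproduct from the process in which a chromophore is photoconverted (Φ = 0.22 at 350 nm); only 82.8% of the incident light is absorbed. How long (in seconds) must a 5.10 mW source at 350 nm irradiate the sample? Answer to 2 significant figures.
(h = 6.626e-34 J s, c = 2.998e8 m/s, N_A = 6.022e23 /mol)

t ≈ 3500 s

Product: 5.70e18 / 6.022e23 = 9.465e-6 mol.
Photons that must be absorbed: 9.465e-6 / 0.22 = 4.302e-5 mol.
Incident photons needed: 4.302e-5 / 0.828 = 5.196e-5 mol.
Photon energy: hc/λ = 5.676e-19 J; per mole, 3.418e5 J mol⁻¹.
Energy required: 5.196e-5 × 3.418e5 = 17.76 J.
Time: 17.76 J / 0.0051 W = 3500 s.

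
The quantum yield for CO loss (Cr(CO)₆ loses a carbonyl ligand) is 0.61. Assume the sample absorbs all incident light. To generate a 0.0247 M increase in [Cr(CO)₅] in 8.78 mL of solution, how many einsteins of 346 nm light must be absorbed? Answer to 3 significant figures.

3.56×10⁻⁴ einstein

Product: (0.0247 M)(0.00878 L) = 2.169×10⁻⁴ mol.
Photons that must be absorbed: 2.169×10⁻⁴ / 0.61 = 3.556×10⁻⁴ mol.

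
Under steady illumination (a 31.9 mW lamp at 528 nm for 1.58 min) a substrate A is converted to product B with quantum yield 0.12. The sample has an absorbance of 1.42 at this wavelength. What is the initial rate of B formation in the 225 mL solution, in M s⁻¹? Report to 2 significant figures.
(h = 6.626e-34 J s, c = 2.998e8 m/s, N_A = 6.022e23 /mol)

7.2e-8 M s⁻¹

Photon energy at 528 nm: hc/λ = (6.626e-34)(2.998e8)/(528e-9) = 3.762e-19 J.
Energy delivered: (31.9 mW)(94.8 s) = 3.024 J.
Photons incident: 3.024 / 3.762e-19 = 8.038e18, i.e. 8.038e18/6.022e23 = 1.335e-5 mol.
Fraction absorbed: 1 − 10^(−1.42) = 0.9620.
Photons absorbed: 0.9620 × 1.335e-5 = 1.284e-5 mol.
Product formed: 0.12 × 1.284e-5 = 1.541e-6 mol.
Rate: 1.541e-6 mol / (94.8 s × 0.225 L) = 7.2e-8 M s⁻¹.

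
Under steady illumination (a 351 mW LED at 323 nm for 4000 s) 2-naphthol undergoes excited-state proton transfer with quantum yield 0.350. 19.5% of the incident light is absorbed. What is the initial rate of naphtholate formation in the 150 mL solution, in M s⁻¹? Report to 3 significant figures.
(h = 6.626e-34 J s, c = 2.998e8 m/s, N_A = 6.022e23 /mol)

4.31e-7 M s⁻¹

Photon energy at 323 nm: hc/λ = (6.626e-34)(2.998e8)/(323e-9) = 6.150e-19 J.
Energy delivered: (351 mW)(4000 s) = 1404 J.
Photons incident: 1404 / 6.150e-19 = 2.283e21, i.e. 2.283e21/6.022e23 = 0.003791 mol.
Photons absorbed: 0.195 × 0.003791 = 7.392e-4 mol.
Product formed: 0.350 × 7.392e-4 = 2.587e-4 mol.
Rate: 2.587e-4 mol / (4000 s × 0.15 L) = 4.31e-7 M s⁻¹.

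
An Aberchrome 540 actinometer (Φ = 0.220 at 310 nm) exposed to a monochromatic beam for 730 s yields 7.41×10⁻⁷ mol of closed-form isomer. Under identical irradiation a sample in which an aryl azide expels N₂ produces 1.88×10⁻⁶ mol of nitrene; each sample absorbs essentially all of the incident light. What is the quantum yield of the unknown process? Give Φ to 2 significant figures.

Φ = 0.56

Photons absorbed by the actinometer: 7.41×10⁻⁷ / 0.220 = 3.368×10⁻⁶ mol.
Φ(unknown) = 1.88×10⁻⁶ / 3.368×10⁻⁶ = 0.56.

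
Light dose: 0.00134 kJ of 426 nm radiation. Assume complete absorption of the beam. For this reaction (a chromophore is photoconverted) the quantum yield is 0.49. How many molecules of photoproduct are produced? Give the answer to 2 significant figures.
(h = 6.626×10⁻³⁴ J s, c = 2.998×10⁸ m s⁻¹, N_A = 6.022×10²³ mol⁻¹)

1.4×10¹⁸ molecules

Photon energy at 426 nm: hc/λ = (6.626×10⁻³⁴)(2.998×10⁸)/(426×10⁻⁹) = 4.663×10⁻¹⁹ J.
Incident energy: 0.00134 kJ = 1.34 J.
Photons incident: 1.34 / 4.663×10⁻¹⁹ = 2.874×10¹⁸, i.e. 2.874×10¹⁸/6.022×10²³ = 4.773×10⁻⁶ mol.
Product: Φ × n_abs = 0.49 × 4.773×10⁻⁶ = 2.339×10⁻⁶ mol.
As a count: 2.339×10⁻⁶ × 6.022×10²³ = 1.4×10¹⁸.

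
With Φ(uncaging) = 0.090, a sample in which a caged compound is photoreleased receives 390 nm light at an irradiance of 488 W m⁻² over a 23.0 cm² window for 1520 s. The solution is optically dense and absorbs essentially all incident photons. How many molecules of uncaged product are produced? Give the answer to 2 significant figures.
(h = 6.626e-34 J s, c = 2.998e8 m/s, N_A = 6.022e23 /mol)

3.0e20 molecules

Photon energy at 390 nm: hc/λ = (6.626e-34)(2.998e8)/(390e-9) = 5.094e-19 J.
Energy delivered: (488 W m⁻²)(23.0e-4 m²)(1520 s) = 1706 J.
Photons incident: 1706 / 5.094e-19 = 3.349e21, i.e. 3.349e21/6.022e23 = 0.005561 mol.
Product: Φ × n_abs = 0.090 × 0.005561 = 5.005e-4 mol.
As a count: 5.005e-4 × 6.022e23 = 3.0e20.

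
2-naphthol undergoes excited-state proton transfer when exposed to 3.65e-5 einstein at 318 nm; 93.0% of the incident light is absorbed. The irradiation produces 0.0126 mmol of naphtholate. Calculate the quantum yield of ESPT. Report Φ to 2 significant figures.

Product: 0.0126 mmol = 1.26e-5 mol.
Photons absorbed: 0.930 × 3.65e-5 = 3.395e-5 mol.
Φ = 1.26e-5 mol / 3.395e-5 mol photons = 0.37.

Φ = 0.37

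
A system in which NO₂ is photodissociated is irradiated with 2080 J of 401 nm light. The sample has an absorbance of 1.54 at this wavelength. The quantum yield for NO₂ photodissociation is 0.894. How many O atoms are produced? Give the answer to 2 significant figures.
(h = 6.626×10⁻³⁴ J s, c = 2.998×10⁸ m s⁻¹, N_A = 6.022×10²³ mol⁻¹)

3.6×10²¹ atoms

Photon energy at 401 nm: hc/λ = (6.626×10⁻³⁴)(2.998×10⁸)/(401×10⁻⁹) = 4.954×10⁻¹⁹ J.
Photons incident: 2080 / 4.954×10⁻¹⁹ = 4.199×10²¹, i.e. 4.199×10²¹/6.022×10²³ = 0.006973 mol.
Fraction absorbed: 1 − 10^(−1.54) = 0.9712.
Photons absorbed: 0.9712 × 0.006973 = 0.006772 mol.
Product: Φ × n_abs = 0.894 × 0.006772 = 0.006054 mol.
As a count: 0.006054 × 6.022×10²³ = 3.6×10²¹.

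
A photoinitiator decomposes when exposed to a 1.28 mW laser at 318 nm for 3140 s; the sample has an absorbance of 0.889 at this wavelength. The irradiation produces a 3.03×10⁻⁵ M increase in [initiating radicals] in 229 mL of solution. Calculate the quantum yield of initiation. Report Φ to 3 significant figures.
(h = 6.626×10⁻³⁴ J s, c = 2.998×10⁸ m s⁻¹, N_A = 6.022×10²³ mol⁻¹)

Φ = 0.746

Product: (3.03×10⁻⁵ M)(0.229 L) = 6.939×10⁻⁶ mol.
Photon energy at 318 nm: hc/λ = (6.626×10⁻³⁴)(2.998×10⁸)/(318×10⁻⁹) = 6.247×10⁻¹⁹ J.
Energy delivered: (1.28 mW)(3140 s) = 4.019 J.
Photons incident: 4.019 / 6.247×10⁻¹⁹ = 6.433×10¹⁸, i.e. 6.433×10¹⁸/6.022×10²³ = 1.068×10⁻⁵ mol.
Fraction absorbed: 1 − 10^(−0.889) = 0.8709.
Photons absorbed: 0.8709 × 1.068×10⁻⁵ = 9.301×10⁻⁶ mol.
Φ = 6.939×10⁻⁶ mol / 9.301×10⁻⁶ mol photons = 0.746.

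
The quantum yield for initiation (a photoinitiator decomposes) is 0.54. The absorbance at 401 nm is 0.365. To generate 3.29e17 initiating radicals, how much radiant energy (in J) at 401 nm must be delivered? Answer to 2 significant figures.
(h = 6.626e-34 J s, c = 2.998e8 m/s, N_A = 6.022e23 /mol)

0.53 J

Product: 3.29e17 / 6.022e23 = 5.463e-7 mol.
Photons that must be absorbed: 5.463e-7 / 0.54 = 1.012e-6 mol.
Fraction absorbed: 1 − 10^(−0.365) = 0.5685.
Incident photons needed: 1.012e-6 / 0.5685 = 1.780e-6 mol.
Photon energy: hc/λ = 4.954e-19 J; per mole, 2.983e5 J mol⁻¹.
Energy required: 1.780e-6 × 2.983e5 = 0.53 J.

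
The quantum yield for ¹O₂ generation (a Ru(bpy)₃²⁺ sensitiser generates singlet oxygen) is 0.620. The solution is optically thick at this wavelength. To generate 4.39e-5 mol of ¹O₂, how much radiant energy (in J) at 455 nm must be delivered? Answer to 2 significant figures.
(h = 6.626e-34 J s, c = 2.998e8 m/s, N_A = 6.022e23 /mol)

Photons that must be absorbed: 4.39e-5 / 0.620 = 7.081e-5 mol.
Photon energy: hc/λ = 4.366e-19 J; per mole, 2.629e5 J mol⁻¹.
Energy required: 7.081e-5 × 2.629e5 = 19 J.

19 J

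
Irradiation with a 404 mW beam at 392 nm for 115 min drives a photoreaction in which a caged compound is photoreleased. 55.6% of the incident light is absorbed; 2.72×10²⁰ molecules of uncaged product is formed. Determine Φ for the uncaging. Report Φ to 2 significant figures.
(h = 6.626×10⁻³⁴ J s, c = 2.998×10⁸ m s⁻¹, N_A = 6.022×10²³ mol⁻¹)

Product: 2.72×10²⁰ / 6.022×10²³ = 4.517×10⁻⁴ mol.
Photon energy at 392 nm: hc/λ = (6.626×10⁻³⁴)(2.998×10⁸)/(392×10⁻⁹) = 5.068×10⁻¹⁹ J.
Energy delivered: (404 mW)(6900 s) = 2788 J.
Photons incident: 2788 / 5.068×10⁻¹⁹ = 5.501×10²¹, i.e. 5.501×10²¹/6.022×10²³ = 0.009135 mol.
Photons absorbed: 0.556 × 0.009135 = 0.005079 mol.
Φ = 4.517×10⁻⁴ mol / 0.005079 mol photons = 0.089.

Φ = 0.089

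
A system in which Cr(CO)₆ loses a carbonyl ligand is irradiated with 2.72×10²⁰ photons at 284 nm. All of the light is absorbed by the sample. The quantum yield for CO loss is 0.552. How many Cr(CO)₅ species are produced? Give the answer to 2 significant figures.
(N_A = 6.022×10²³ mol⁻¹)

1.5×10²⁰ species

Moles of photons: 2.72×10²⁰ / 6.022×10²³ = 4.517×10⁻⁴ mol.
Product: Φ × n_abs = 0.552 × 4.517×10⁻⁴ = 2.493×10⁻⁴ mol.
As a count: 2.493×10⁻⁴ × 6.022×10²³ = 1.5×10²⁰.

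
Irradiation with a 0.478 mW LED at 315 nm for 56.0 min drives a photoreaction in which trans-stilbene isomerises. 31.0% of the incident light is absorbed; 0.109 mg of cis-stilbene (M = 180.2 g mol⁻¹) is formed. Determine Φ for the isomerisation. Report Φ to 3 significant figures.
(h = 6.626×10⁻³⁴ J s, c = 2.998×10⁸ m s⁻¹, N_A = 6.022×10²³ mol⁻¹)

Φ = 0.461

Product: 0.109 mg / 180.2 g mol⁻¹ = 6.049×10⁻⁷ mol.
Photon energy at 315 nm: hc/λ = (6.626×10⁻³⁴)(2.998×10⁸)/(315×10⁻⁹) = 6.306×10⁻¹⁹ J.
Energy delivered: (0.478 mW)(3360 s) = 1.606 J.
Photons incident: 1.606 / 6.306×10⁻¹⁹ = 2.547×10¹⁸, i.e. 2.547×10¹⁸/6.022×10²³ = 4.229×10⁻⁶ mol.
Photons absorbed: 0.310 × 4.229×10⁻⁶ = 1.311×10⁻⁶ mol.
Φ = 6.049×10⁻⁷ mol / 1.311×10⁻⁶ mol photons = 0.461.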